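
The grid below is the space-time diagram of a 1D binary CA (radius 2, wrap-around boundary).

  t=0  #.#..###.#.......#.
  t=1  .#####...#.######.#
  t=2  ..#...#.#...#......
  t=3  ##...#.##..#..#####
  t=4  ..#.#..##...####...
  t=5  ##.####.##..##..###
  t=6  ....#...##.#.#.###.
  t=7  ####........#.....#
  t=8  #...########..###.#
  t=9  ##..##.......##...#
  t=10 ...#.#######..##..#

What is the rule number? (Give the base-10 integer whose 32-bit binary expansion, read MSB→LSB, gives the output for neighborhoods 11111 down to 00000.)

  nb #####: next=.  (t=1,i=3, bit31=0)
  nb ####.: next=.  (t=1,i=4, bit30=0)
  nb ###.#: next=.  (t=0,i=7, bit29=0)
  nb ###..: next=.  (t=1,i=5, bit28=0)
  nb ##.##: next=.  (t=5,i=2, bit27=0)
  nb ##.#.: next=.  (t=0,i=8, bit26=0)
  nb ##..#: next=.  (t=3,i=9, bit25=0)
  nb ##...: next=#  (t=1,i=6, bit24=1)
  nb #.###: next=.  (t=1,i=1, bit23=0)
  nb #.##.: next=#  (t=3,i=7, bit22=1)
  nb #.#.#: next=.  (t=0,i=0, bit21=0)
  nb #.#..: next=#  (t=0,i=2, bit20=1)
  nb #..##: next=#  (t=0,i=4, bit19=1)
  nb #..#.: next=.  (t=3,i=10, bit18=0)
  nb #...#: next=.  (t=1,i=7, bit17=0)
  nb #....: next=#  (t=0,i=11, bit16=1)
  nb .####: next=#  (t=1,i=2, bit15=1)
  nb .###.: next=.  (t=0,i=6, bit14=0)
  nb .##.#: next=.  (t=6,i=9, bit13=0)
  nb .##..: next=#  (t=3,i=8, bit12=1)
  nb .#.##: next=.  (t=1,i=0, bit11=0)
  nb .#.#.: next=#  (t=0,i=1, bit10=1)
  nb .#..#: next=#  (t=0,i=3, bit9=1)
  nb .#...: next=.  (t=0,i=10, bit8=0)
  nb ..###: next=#  (t=0,i=5, bit7=1)
  nb ..##.: next=.  (t=4,i=7, bit6=0)
  nb ..#.#: next=.  (t=0,i=17, bit5=0)
  nb ..#..: next=.  (t=2,i=2, bit4=0)
  nb ...##: next=.  (t=4,i=11, bit3=0)
  nb ...#.: next=#  (t=0,i=16, bit2=1)
  nb ....#: next=#  (t=0,i=15, bit1=1)
  nb .....: next=#  (t=0,i=12, bit0=1)
  bits 00000001010110011001011010000111 = 22648455

22648455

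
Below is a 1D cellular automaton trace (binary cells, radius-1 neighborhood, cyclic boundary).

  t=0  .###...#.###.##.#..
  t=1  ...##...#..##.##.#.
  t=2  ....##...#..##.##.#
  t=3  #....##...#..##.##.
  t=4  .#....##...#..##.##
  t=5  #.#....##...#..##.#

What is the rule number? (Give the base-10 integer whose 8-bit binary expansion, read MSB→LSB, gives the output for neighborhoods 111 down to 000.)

  [7] ### => .  t=0,i=2
  [6] ##. => #  t=0,i=3
  [5] #.# => #  t=0,i=8
  [4] #.. => #  t=0,i=4
  [3] .## => .  t=0,i=1
  [2] .#. => .  t=0,i=7
  [1] ..# => .  t=0,i=0
  [0] ... => .  t=0,i=5
  bits 01110000 = 112

112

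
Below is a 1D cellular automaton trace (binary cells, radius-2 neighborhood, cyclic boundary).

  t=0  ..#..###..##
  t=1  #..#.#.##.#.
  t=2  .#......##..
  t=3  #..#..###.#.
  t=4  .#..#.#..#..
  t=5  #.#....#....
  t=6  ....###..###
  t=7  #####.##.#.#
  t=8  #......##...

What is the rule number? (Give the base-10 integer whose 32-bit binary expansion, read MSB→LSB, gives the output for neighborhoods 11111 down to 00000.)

385983182

  #####|.  b31=0 t=7,i=1
  ####.|.  b30=0 t=7,i=3
  ###.#|.  b29=0 t=3,i=8
  ###..|#  b28=1 t=0,i=7
  ##.##|.  b27=0 t=7,i=5
  ##.#.|#  b26=1 t=1,i=9
  ##..#|#  b25=1 t=0,i=0
  ##...|#  b24=1 t=2,i=10
  #.###|.  b23=0 t=7,i=11
  #.##.|.  b22=0 t=1,i=7
  #.#.#|.  b21=0 t=1,i=5
  #.#..|.  b20=0 t=1,i=0
  #..##|.  b19=0 t=0,i=4
  #..#.|.  b18=0 t=0,i=1
  #...#|.  b17=0 t=2,i=11
  #....|#  b16=1 t=2,i=3
  .####|#  b15=1 t=7,i=0
  .###.|.  b14=0 t=0,i=6
  .##.#|#  b13=1 t=1,i=8
  .##..|.  b12=0 t=0,i=11
  .#.##|.  b11=0 t=1,i=6
  .#.#.|.  b10=0 t=1,i=4
  .#..#|#  b9=1 t=0,i=3
  .#...|.  b8=0 t=2,i=2
  ..###|#  b7=1 t=0,i=5
  ..##.|#  b6=1 t=0,i=10
  ..#.#|.  b5=0 t=1,i=3
  ..#..|.  b4=0 t=0,i=2
  ...##|#  b3=1 t=2,i=7
  ...#.|#  b2=1 t=2,i=0
  ....#|#  b1=1 t=2,i=6
  .....|.  b0=0 t=2,i=4
  bits 00010111000000011010001011001110 = 385983182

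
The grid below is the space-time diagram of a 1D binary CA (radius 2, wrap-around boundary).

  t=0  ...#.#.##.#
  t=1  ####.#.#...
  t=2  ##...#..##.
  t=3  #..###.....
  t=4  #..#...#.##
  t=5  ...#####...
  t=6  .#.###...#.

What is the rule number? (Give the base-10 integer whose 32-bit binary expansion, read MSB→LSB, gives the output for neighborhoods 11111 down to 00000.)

2154004918

  ##### -> #   bit 31 = 1  t=5,i=5
  ####. -> .   bit 30 = 0  t=1,i=2
  ###.# -> .   bit 29 = 0  t=1,i=3
  ###.. -> .   bit 28 = 0  t=3,i=5
  ##.## -> .   bit 27 = 0  t=2,i=10
  ##.#. -> .   bit 26 = 0  t=0,i=9
  ##..# -> .   bit 25 = 0  t=4,i=1
  ##... -> .   bit 24 = 0  t=2,i=2
  #.### -> .   bit 23 = 0  t=4,i=9
  #.##. -> #   bit 22 = 1  t=0,i=7
  #.#.# -> #   bit 21 = 1  t=0,i=5
  #.#.. -> .   bit 20 = 0  t=0,i=10
  #..## -> .   bit 19 = 0  t=2,i=7
  #..#. -> .   bit 18 = 0  t=4,i=2
  #...# -> #   bit 17 = 1  t=0,i=1
  #.... -> #   bit 16 = 1  t=3,i=7
  .#### -> #   bit 15 = 1  t=1,i=1
  .###. -> .   bit 14 = 0  t=3,i=4
  .##.# -> .   bit 13 = 0  t=0,i=8
  .##.. -> .   bit 12 = 0  t=2,i=1
  .#.## -> .   bit 11 = 0  t=0,i=6
  .#.#. -> .   bit 10 = 0  t=0,i=4
  .#..# -> .   bit 9 = 0  t=2,i=6
  .#... -> #   bit 8 = 1  t=0,i=0
  ..### -> #   bit 7 = 1  t=1,i=0
  ..##. -> .   bit 6 = 0  t=2,i=8
  ..#.# -> #   bit 5 = 1  t=0,i=3
  ..#.. -> #   bit 4 = 1  t=2,i=5
  ...## -> .   bit 3 = 0  t=1,i=10
  ...#. -> #   bit 2 = 1  t=0,i=2
  ....# -> #   bit 1 = 1  t=3,i=9
  ..... -> .   bit 0 = 0  t=3,i=8
  bits 10000000011000111000000110110110 = 2154004918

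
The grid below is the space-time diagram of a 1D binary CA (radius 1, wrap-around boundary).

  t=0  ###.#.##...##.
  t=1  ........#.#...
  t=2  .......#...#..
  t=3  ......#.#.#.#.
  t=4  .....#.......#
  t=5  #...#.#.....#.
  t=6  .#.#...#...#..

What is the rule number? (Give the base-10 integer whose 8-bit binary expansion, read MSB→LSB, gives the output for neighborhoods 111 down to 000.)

18

  nb ###: next=.  (t=0,i=1, bit7=0)
  nb ##.: next=.  (t=0,i=2, bit6=0)
  nb #.#: next=.  (t=0,i=3, bit5=0)
  nb #..: next=#  (t=0,i=8, bit4=1)
  nb .##: next=.  (t=0,i=0, bit3=0)
  nb .#.: next=.  (t=0,i=4, bit2=0)
  nb ..#: next=#  (t=0,i=10, bit1=1)
  nb ...: next=.  (t=0,i=9, bit0=0)
  bits 00010010 = 18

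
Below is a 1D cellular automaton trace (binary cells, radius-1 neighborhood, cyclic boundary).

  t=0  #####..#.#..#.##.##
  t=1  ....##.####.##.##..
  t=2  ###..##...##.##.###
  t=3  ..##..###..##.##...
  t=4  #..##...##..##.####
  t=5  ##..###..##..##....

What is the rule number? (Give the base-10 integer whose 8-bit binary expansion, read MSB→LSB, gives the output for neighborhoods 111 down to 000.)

  ###|.  b7=0 t=0,i=0
  ##.|#  b6=1 t=0,i=4
  #.#|#  b5=1 t=0,i=8
  #..|#  b4=1 t=0,i=5
  .##|.  b3=0 t=0,i=14
  .#.|#  b2=1 t=0,i=7
  ..#|.  b1=0 t=0,i=6
  ...|#  b0=1 t=1,i=0
  bits 01110101 = 117

117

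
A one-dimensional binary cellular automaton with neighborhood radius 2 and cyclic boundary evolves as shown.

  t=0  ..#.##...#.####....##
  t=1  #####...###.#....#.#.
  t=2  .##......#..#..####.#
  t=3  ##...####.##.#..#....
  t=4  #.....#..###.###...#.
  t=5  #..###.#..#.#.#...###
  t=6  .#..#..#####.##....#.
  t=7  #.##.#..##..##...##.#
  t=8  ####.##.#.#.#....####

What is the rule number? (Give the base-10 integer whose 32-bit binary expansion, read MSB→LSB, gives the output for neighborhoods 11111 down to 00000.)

  #####|#  b31=1 t=1,i=2
  ####.|.  b30=0 t=0,i=13
  ###.#|.  b29=0 t=1,i=10
  ###..|.  b28=0 t=0,i=14
  ##.##|#  b27=1 t=3,i=9
  ##.#.|.  b26=0 t=1,i=11
  ##..#|#  b25=1 t=0,i=0
  ##...|.  b24=0 t=0,i=6
  #.###|.  b23=0 t=0,i=11
  #.##.|#  b22=1 t=0,i=4
  #.#.#|.  b21=0 t=1,i=19
  #.#..|#  b20=1 t=1,i=12
  #..##|.  b19=0 t=2,i=14
  #..#.|#  b18=1 t=0,i=1
  #...#|.  b17=0 t=0,i=7
  #....|.  b16=0 t=0,i=16
  .####|#  b15=1 t=0,i=12
  .###.|#  b14=1 t=1,i=9
  .##.#|#  b13=1 t=3,i=11
  .##..|.  b12=0 t=0,i=5
  .#.##|#  b11=1 t=0,i=3
  .#.#.|#  b10=1 t=1,i=18
  .#..#|#  b9=1 t=2,i=10
  .#...|.  b8=0 t=1,i=13
  ..###|.  b7=0 t=1,i=8
  ..##.|#  b6=1 t=0,i=19
  ..#.#|#  b5=1 t=0,i=2
  ..#..|.  b4=0 t=2,i=9
  ...##|.  b3=0 t=0,i=18
  ...#.|#  b2=1 t=0,i=8
  ....#|#  b1=1 t=0,i=17
  .....|#  b0=1 t=2,i=5
  bits 10001010010101001110111001100111 = 2320821863

2320821863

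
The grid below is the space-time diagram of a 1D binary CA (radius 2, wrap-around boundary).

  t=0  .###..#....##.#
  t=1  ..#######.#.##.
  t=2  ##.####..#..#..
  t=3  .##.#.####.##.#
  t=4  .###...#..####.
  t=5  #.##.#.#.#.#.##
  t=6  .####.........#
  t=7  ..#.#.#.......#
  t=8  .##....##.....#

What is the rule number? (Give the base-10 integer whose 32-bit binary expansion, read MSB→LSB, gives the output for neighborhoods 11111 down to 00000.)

  [31] ##### => #  t=1,i=4
  [30] ####. => .  t=1,i=7
  [29] ###.# => .  t=1,i=8
  [28] ###.. => #  t=0,i=3
  [27] ##.## => #  t=2,i=2
  [26] ##.#. => #  t=0,i=13
  [25] ##..# => #  t=0,i=4
  [24] ##... => .  t=1,i=14
  [23] #.### => .  t=0,i=1
  [22] #.##. => #  t=1,i=12
  [21] #.#.# => .  t=0,i=14
  [20] #.#.. => .  t=7,i=6
  [19] #..## => #  t=2,i=14
  [18] #..#. => #  t=0,i=5
  [17] #...# => #  t=1,i=0
  [16] #.... => #  t=0,i=8
  [15] .#### => #  t=1,i=3
  [14] .###. => #  t=0,i=2
  [13] .##.# => #  t=0,i=12
  [12] .##.. => .  t=1,i=13
  [11] .#.## => .  t=0,i=0
  [10] .#.#. => .  t=5,i=6
  [9] .#..# => .  t=2,i=10
  [8] .#... => #  t=0,i=7
  [7] ..### => .  t=1,i=2
  [6] ..##. => .  t=0,i=11
  [5] ..#.# => #  t=6,i=14
  [4] ..#.. => #  t=0,i=6
  [3] ...## => #  t=0,i=10
  [2] ...#. => .  t=4,i=6
  [1] ....# => .  t=0,i=9
  [0] ..... => .  t=6,i=7
  bits 10011110010011111110000100111000 = 2656035128

2656035128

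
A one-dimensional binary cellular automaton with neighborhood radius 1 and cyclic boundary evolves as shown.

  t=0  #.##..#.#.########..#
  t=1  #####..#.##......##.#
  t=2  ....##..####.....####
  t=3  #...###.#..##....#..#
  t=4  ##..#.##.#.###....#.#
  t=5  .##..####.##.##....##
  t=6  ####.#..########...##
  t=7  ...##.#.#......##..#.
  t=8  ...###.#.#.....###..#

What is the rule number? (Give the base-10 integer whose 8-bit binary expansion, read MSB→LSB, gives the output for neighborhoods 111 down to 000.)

  ###|.  b7=0 t=0,i=11
  ##.|#  b6=1 t=0,i=0
  #.#|#  b5=1 t=0,i=1
  #..|#  b4=1 t=0,i=4
  .##|#  b3=1 t=0,i=2
  .#.|.  b2=0 t=0,i=6
  ..#|.  b1=0 t=0,i=5
  ...|.  b0=0 t=1,i=12
  bits 01111000 = 120

120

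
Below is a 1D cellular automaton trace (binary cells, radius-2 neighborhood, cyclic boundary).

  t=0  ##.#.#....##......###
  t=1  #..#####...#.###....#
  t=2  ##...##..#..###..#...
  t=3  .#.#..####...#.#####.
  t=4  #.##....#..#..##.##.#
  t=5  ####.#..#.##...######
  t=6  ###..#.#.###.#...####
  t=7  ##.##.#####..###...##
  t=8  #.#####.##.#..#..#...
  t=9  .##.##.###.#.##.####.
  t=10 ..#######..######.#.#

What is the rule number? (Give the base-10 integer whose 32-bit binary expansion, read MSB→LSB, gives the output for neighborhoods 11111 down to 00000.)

  #####|#  b31=1 t=0,i=20
  ####.|#  b30=1 t=0,i=0
  ###.#|.  b29=0 t=0,i=1
  ###..|.  b28=0 t=1,i=7
  ##.##|#  b27=1 t=4,i=1
  ##.#.|.  b26=0 t=0,i=2
  ##..#|#  b25=1 t=1,i=1
  ##...|.  b24=0 t=0,i=12
  #.###|#  b23=1 t=1,i=13
  #.##.|#  b22=1 t=4,i=2
  #.#.#|#  b21=1 t=0,i=3
  #.#..|#  b20=1 t=0,i=5
  #..##|.  b19=0 t=1,i=2
  #..#.|#  b18=1 t=2,i=8
  #...#|#  b17=1 t=1,i=9
  #....|#  b16=1 t=0,i=7
  .####|.  b15=0 t=0,i=19
  .###.|#  b14=1 t=1,i=14
  .##.#|#  b13=1 t=4,i=0
  .##..|#  b12=1 t=0,i=11
  .#.##|#  b11=1 t=1,i=12
  .#.#.|#  b10=1 t=0,i=4
  .#..#|.  b9=0 t=2,i=10
  .#...|#  b8=1 t=0,i=6
  ..###|.  b7=0 t=0,i=18
  ..##.|.  b6=0 t=0,i=10
  ..#.#|.  b5=0 t=1,i=11
  ..#..|#  b4=1 t=2,i=9
  ...##|.  b3=0 t=0,i=9
  ...#.|.  b2=0 t=1,i=10
  ....#|.  b1=0 t=0,i=8
  .....|#  b0=1 t=0,i=14
  bits 11001010111101110111110100010001 = 3405217041

3405217041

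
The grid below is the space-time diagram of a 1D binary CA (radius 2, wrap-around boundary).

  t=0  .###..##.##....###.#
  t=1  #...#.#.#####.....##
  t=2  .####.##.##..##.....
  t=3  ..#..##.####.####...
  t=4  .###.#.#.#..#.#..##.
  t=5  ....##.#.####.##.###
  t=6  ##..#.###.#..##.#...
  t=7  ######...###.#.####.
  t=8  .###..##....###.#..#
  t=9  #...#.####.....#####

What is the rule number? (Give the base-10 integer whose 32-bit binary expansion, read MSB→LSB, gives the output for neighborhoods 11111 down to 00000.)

  nb #####: next=#  (t=1,i=10, bit31=1)
  nb ####.: next=.  (t=1,i=11, bit30=0)
  nb ###.#: next=.  (t=0,i=17, bit29=0)
  nb ###..: next=.  (t=0,i=3, bit28=0)
  nb ##.##: next=#  (t=0,i=8, bit27=1)
  nb ##.#.: next=#  (t=0,i=18, bit26=1)
  nb ##..#: next=#  (t=0,i=4, bit25=1)
  nb ##...: next=#  (t=0,i=11, bit24=1)
  nb #.###: next=.  (t=0,i=1, bit23=0)
  nb #.##.: next=#  (t=0,i=9, bit22=1)
  nb #.#.#: next=#  (t=0,i=19, bit21=1)
  nb #.#..: next=#  (t=4,i=9, bit20=1)
  nb #..##: next=.  (t=0,i=5, bit19=0)
  nb #..#.: next=#  (t=4,i=11, bit18=1)
  nb #...#: next=#  (t=1,i=2, bit17=1)
  nb #....: next=#  (t=0,i=12, bit16=1)
  nb .####: next=#  (t=1,i=9, bit15=1)
  nb .###.: next=.  (t=0,i=2, bit14=0)
  nb .##.#: next=.  (t=0,i=7, bit13=0)
  nb .##..: next=#  (t=0,i=10, bit12=1)
  nb .#.##: next=#  (t=0,i=0, bit11=1)
  nb .#.#.: next=.  (t=1,i=5, bit10=0)
  nb .#..#: next=#  (t=3,i=3, bit9=1)
  nb .#...: next=#  (t=6,i=17, bit8=1)
  nb ..###: next=.  (t=0,i=15, bit7=0)
  nb ..##.: next=#  (t=0,i=6, bit6=1)
  nb ..#.#: next=#  (t=1,i=4, bit5=1)
  nb ..#..: next=#  (t=3,i=2, bit4=1)
  nb ...##: next=.  (t=0,i=14, bit3=0)
  nb ...#.: next=#  (t=1,i=3, bit2=1)
  nb ....#: next=.  (t=0,i=13, bit1=0)
  nb .....: next=.  (t=1,i=15, bit0=0)
  bits 10001111011101111001101101110100 = 2406980468

2406980468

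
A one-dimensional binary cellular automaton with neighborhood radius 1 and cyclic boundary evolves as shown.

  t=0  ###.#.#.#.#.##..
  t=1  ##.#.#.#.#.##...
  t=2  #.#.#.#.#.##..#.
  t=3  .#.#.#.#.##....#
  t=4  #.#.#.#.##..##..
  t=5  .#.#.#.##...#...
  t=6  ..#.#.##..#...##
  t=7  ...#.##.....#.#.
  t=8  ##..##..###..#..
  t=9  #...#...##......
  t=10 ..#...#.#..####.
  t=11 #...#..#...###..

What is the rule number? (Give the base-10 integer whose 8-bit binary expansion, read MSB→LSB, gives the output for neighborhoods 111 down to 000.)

169

  nb ###: next=#  (t=0,i=1, bit7=1)
  nb ##.: next=.  (t=0,i=2, bit6=0)
  nb #.#: next=#  (t=0,i=3, bit5=1)
  nb #..: next=.  (t=0,i=14, bit4=0)
  nb .##: next=#  (t=0,i=0, bit3=1)
  nb .#.: next=.  (t=0,i=4, bit2=0)
  nb ..#: next=.  (t=0,i=15, bit1=0)
  nb ...: next=#  (t=1,i=14, bit0=1)
  bits 10101001 = 169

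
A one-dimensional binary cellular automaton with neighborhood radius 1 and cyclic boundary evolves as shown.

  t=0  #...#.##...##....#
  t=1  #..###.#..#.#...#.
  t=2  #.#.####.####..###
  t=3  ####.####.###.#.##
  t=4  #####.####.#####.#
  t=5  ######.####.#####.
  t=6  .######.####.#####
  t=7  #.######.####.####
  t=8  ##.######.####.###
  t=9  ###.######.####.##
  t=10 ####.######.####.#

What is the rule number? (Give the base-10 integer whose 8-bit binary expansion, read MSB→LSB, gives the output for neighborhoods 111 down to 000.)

230

  nb ###: next=#  (t=1,i=4, bit7=1)
  nb ##.: next=#  (t=0,i=0, bit6=1)
  nb #.#: next=#  (t=0,i=5, bit5=1)
  nb #..: next=.  (t=0,i=1, bit4=0)
  nb .##: next=.  (t=0,i=6, bit3=0)
  nb .#.: next=#  (t=0,i=4, bit2=1)
  nb ..#: next=#  (t=0,i=3, bit1=1)
  nb ...: next=.  (t=0,i=2, bit0=0)
  bits 11100110 = 230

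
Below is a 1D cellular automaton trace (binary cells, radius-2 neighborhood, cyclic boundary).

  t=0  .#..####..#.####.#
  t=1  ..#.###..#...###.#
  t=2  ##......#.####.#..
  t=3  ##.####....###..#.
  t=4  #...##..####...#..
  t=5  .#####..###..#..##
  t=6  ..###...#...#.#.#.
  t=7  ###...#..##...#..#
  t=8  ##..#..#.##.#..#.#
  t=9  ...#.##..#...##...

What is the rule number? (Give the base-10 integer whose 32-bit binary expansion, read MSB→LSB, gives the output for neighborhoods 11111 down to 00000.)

  #####|#  b31=1 t=5,i=3
  ####.|#  b30=1 t=0,i=6
  ###.#|#  b29=1 t=0,i=15
  ###..|.  b28=0 t=0,i=7
  ##.##|.  b27=0 t=3,i=2
  ##.#.|.  b26=0 t=0,i=16
  ##..#|.  b25=0 t=0,i=8
  ##...|.  b24=0 t=2,i=2
  #.###|.  b23=0 t=0,i=12
  #.##.|#  b22=1 t=3,i=0
  #.#.#|#  b21=1 t=0,i=17
  #.#..|.  b20=0 t=0,i=1
  #..##|.  b19=0 t=0,i=3
  #..#.|#  b18=1 t=0,i=9
  #...#|#  b17=1 t=1,i=11
  #....|#  b16=1 t=2,i=3
  .####|#  b15=1 t=0,i=5
  .###.|.  b14=0 t=1,i=5
  .##.#|.  b13=0 t=3,i=1
  .##..|#  b12=1 t=2,i=1
  .#.##|.  b11=0 t=0,i=11
  .#.#.|.  b10=0 t=0,i=0
  .#..#|#  b9=1 t=0,i=2
  .#...|#  b8=1 t=1,i=10
  ..###|#  b7=1 t=0,i=4
  ..##.|#  b6=1 t=2,i=0
  ..#.#|.  b5=0 t=0,i=10
  ..#..|.  b4=0 t=1,i=9
  ...##|#  b3=1 t=1,i=12
  ...#.|.  b2=0 t=2,i=7
  ....#|#  b1=1 t=2,i=6
  .....|#  b0=1 t=2,i=4
  bits 11100000011001111001001111001011 = 3764884427

3764884427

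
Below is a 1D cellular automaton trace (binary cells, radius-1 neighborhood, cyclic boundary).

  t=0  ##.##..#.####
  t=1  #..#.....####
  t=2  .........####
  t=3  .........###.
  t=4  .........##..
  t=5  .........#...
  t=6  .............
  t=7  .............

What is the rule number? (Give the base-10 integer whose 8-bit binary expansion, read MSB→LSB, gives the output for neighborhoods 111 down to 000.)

136

  nb ###: next=#  (t=0,i=0, bit7=1)
  nb ##.: next=.  (t=0,i=1, bit6=0)
  nb #.#: next=.  (t=0,i=2, bit5=0)
  nb #..: next=.  (t=0,i=5, bit4=0)
  nb .##: next=#  (t=0,i=3, bit3=1)
  nb .#.: next=.  (t=0,i=7, bit2=0)
  nb ..#: next=.  (t=0,i=6, bit1=0)
  nb ...: next=.  (t=1,i=5, bit0=0)
  bits 10001000 = 136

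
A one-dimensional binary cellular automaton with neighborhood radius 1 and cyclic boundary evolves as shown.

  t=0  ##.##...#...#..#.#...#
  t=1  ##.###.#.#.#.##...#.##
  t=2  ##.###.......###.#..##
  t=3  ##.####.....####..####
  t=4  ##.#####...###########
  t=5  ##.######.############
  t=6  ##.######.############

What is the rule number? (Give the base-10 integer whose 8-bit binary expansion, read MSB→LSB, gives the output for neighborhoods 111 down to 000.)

218

  ### -> #   bit 7 = 1  t=0,i=0
  ##. -> #   bit 6 = 1  t=0,i=1
  #.# -> .   bit 5 = 0  t=0,i=2
  #.. -> #   bit 4 = 1  t=0,i=5
  .## -> #   bit 3 = 1  t=0,i=3
  .#. -> .   bit 2 = 0  t=0,i=8
  ..# -> #   bit 1 = 1  t=0,i=7
  ... -> .   bit 0 = 0  t=0,i=6
  bits 11011010 = 218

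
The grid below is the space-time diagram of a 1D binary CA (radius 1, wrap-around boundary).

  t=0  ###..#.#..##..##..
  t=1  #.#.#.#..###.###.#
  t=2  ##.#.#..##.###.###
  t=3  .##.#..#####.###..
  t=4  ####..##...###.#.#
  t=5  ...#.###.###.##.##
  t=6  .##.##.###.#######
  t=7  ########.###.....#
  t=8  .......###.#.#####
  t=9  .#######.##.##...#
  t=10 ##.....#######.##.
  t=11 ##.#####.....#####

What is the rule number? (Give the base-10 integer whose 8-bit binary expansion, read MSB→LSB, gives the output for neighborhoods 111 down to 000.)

  ### -> .   bit 7 = 0  t=0,i=1
  ##. -> #   bit 6 = 1  t=0,i=2
  #.# -> #   bit 5 = 1  t=0,i=6
  #.. -> .   bit 4 = 0  t=0,i=3
  .## -> #   bit 3 = 1  t=0,i=0
  .#. -> .   bit 2 = 0  t=0,i=5
  ..# -> #   bit 1 = 1  t=0,i=4
  ... -> #   bit 0 = 1  t=3,i=17
  bits 01101011 = 107

107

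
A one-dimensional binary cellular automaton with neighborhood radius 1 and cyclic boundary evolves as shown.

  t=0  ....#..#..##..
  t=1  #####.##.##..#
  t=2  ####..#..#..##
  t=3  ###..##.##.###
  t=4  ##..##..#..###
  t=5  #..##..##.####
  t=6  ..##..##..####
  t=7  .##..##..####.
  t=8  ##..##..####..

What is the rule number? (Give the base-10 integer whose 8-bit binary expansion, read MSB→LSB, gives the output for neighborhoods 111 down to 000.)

143

  [7] ### => #  t=1,i=0
  [6] ##. => .  t=0,i=11
  [5] #.# => .  t=1,i=5
  [4] #.. => .  t=0,i=5
  [3] .## => #  t=0,i=10
  [2] .#. => #  t=0,i=4
  [1] ..# => #  t=0,i=3
  [0] ... => #  t=0,i=0
  bits 10001111 = 143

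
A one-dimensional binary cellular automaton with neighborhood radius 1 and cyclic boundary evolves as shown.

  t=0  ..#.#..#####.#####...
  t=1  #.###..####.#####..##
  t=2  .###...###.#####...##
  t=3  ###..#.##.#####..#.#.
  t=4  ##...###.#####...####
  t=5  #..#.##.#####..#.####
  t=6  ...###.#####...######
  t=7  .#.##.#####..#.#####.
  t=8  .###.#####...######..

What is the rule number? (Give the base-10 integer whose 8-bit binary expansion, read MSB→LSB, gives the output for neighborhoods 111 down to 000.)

173

  nb ###: next=#  (t=0,i=8, bit7=1)
  nb ##.: next=.  (t=0,i=11, bit6=0)
  nb #.#: next=#  (t=0,i=3, bit5=1)
  nb #..: next=.  (t=0,i=5, bit4=0)
  nb .##: next=#  (t=0,i=7, bit3=1)
  nb .#.: next=#  (t=0,i=2, bit2=1)
  nb ..#: next=.  (t=0,i=1, bit1=0)
  nb ...: next=#  (t=0,i=0, bit0=1)
  bits 10101101 = 173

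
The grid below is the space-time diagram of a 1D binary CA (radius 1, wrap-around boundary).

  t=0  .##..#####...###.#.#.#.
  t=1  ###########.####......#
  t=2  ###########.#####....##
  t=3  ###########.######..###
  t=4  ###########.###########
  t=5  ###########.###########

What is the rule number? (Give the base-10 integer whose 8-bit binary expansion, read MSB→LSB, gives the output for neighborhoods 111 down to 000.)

  nb ###: next=#  (t=0,i=6, bit7=1)
  nb ##.: next=#  (t=0,i=2, bit6=1)
  nb #.#: next=.  (t=0,i=16, bit5=0)
  nb #..: next=#  (t=0,i=3, bit4=1)
  nb .##: next=#  (t=0,i=1, bit3=1)
  nb .#.: next=.  (t=0,i=17, bit2=0)
  nb ..#: next=#  (t=0,i=0, bit1=1)
  nb ...: next=.  (t=0,i=11, bit0=0)
  bits 11011010 = 218

218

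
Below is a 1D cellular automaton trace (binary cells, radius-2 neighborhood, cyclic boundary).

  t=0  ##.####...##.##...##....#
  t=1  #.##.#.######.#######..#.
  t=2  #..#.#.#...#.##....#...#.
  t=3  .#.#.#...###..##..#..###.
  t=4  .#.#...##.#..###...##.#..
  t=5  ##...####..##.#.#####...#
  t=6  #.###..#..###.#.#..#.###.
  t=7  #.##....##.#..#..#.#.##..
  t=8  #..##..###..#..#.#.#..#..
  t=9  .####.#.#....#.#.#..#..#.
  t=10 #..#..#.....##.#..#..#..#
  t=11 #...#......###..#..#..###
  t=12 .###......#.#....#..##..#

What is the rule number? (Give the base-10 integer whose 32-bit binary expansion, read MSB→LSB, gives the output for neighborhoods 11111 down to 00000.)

  ##### -> .   bit 31 = 0  t=1,i=9
  ####. -> #   bit 30 = 1  t=0,i=5
  ###.# -> .   bit 29 = 0  t=0,i=1
  ###.. -> .   bit 28 = 0  t=0,i=6
  ##.## -> #   bit 27 = 1  t=0,i=2
  ##.#. -> .   bit 26 = 0  t=1,i=4
  ##..# -> .   bit 25 = 0  t=1,i=21
  ##... -> #   bit 24 = 1  t=0,i=7
  #.### -> #   bit 23 = 1  t=0,i=3
  #.##. -> .   bit 22 = 0  t=0,i=13
  #.#.# -> #   bit 21 = 1  t=1,i=0
  #.#.. -> .   bit 20 = 0  t=2,i=0
  #..## -> #   bit 19 = 1  t=3,i=13
  #..#. -> .   bit 18 = 0  t=1,i=22
  #...# -> #   bit 17 = 1  t=0,i=8
  #.... -> .   bit 16 = 0  t=0,i=21
  .#### -> .   bit 15 = 0  t=0,i=4
  .###. -> #   bit 14 = 1  t=0,i=0
  .##.# -> #   bit 13 = 1  t=0,i=11
  .##.. -> #   bit 12 = 1  t=0,i=14
  .#.## -> .   bit 11 = 0  t=1,i=1
  .#.#. -> .   bit 10 = 0  t=1,i=24
  .#..# -> #   bit 9 = 1  t=2,i=1
  .#... -> .   bit 8 = 0  t=2,i=8
  ..### -> .   bit 7 = 0  t=0,i=24
  ..##. -> #   bit 6 = 1  t=0,i=10
  ..#.# -> #   bit 5 = 1  t=1,i=23
  ..#.. -> .   bit 4 = 0  t=2,i=19
  ...## -> #   bit 3 = 1  t=0,i=9
  ...#. -> #   bit 2 = 1  t=2,i=10
  ....# -> .   bit 1 = 0  t=0,i=22
  ..... -> .   bit 0 = 0  t=10,i=9
  bits 01001001101010100111001001101100 = 1235907180

1235907180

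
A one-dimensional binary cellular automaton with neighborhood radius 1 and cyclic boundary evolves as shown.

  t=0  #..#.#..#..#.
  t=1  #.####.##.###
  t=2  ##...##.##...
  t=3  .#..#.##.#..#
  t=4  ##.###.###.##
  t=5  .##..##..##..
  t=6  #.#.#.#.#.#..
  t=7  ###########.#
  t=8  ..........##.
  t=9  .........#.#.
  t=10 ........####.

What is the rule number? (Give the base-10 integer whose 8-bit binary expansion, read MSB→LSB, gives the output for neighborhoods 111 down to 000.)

102

  ### -> .   bit 7 = 0  t=1,i=3
  ##. -> #   bit 6 = 1  t=1,i=0
  #.# -> #   bit 5 = 1  t=0,i=4
  #.. -> .   bit 4 = 0  t=0,i=1
  .## -> .   bit 3 = 0  t=1,i=2
  .#. -> #   bit 2 = 1  t=0,i=0
  ..# -> #   bit 1 = 1  t=0,i=2
  ... -> .   bit 0 = 0  t=2,i=3
  bits 01100110 = 102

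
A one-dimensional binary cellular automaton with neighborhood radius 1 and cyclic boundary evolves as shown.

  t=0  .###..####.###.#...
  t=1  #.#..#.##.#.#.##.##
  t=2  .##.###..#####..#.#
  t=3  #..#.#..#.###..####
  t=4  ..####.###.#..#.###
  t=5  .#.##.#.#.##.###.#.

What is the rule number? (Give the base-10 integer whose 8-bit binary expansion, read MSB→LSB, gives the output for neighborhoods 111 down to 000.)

  nb ###: next=#  (t=0,i=2, bit7=1)
  nb ##.: next=.  (t=0,i=3, bit6=0)
  nb #.#: next=#  (t=0,i=10, bit5=1)
  nb #..: next=.  (t=0,i=4, bit4=0)
  nb .##: next=.  (t=0,i=1, bit3=0)
  nb .#.: next=#  (t=0,i=15, bit2=1)
  nb ..#: next=#  (t=0,i=0, bit1=1)
  nb ...: next=#  (t=0,i=17, bit0=1)
  bits 10100111 = 167

167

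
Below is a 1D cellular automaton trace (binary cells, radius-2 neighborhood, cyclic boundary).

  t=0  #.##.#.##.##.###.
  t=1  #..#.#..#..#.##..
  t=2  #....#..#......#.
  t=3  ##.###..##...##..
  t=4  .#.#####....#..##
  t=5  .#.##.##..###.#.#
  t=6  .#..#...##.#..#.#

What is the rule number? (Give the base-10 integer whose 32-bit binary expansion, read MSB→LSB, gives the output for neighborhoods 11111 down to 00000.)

  ##### -> .   bit 31 = 0  t=4,i=5
  ####. -> #   bit 30 = 1  t=4,i=6
  ###.# -> .   bit 29 = 0  t=0,i=15
  ###.. -> #   bit 28 = 1  t=3,i=5
  ##.## -> .   bit 27 = 0  t=0,i=9
  ##.#. -> .   bit 26 = 0  t=0,i=4
  ##..# -> #   bit 25 = 1  t=1,i=15
  ##... -> .   bit 24 = 0  t=3,i=10
  #.### -> #   bit 23 = 1  t=0,i=13
  #.##. -> .   bit 22 = 0  t=0,i=2
  #.#.# -> #   bit 21 = 1  t=0,i=0
  #.#.. -> #   bit 20 = 1  t=1,i=5
  #..## -> #   bit 19 = 1  t=3,i=7
  #..#. -> .   bit 18 = 0  t=1,i=2
  #...# -> .   bit 17 = 0  t=3,i=11
  #.... -> .   bit 16 = 0  t=2,i=2
  .#### -> #   bit 15 = 1  t=4,i=4
  .###. -> #   bit 14 = 1  t=0,i=14
  .##.# -> #   bit 13 = 1  t=0,i=3
  .##.. -> .   bit 12 = 0  t=1,i=14
  .#.## -> .   bit 11 = 0  t=0,i=1
  .#.#. -> .   bit 10 = 0  t=1,i=4
  .#..# -> .   bit 9 = 0  t=1,i=1
  .#... -> #   bit 8 = 1  t=2,i=1
  ..### -> .   bit 7 = 0  t=5,i=10
  ..##. -> .   bit 6 = 0  t=3,i=0
  ..#.# -> .   bit 5 = 0  t=1,i=3
  ..#.. -> #   bit 4 = 1  t=1,i=0
  ...## -> #   bit 3 = 1  t=3,i=12
  ...#. -> #   bit 2 = 1  t=2,i=4
  ....# -> #   bit 1 = 1  t=2,i=3
  ..... -> .   bit 0 = 0  t=2,i=11
  bits 01010010101110001110000100011110 = 1387847966

1387847966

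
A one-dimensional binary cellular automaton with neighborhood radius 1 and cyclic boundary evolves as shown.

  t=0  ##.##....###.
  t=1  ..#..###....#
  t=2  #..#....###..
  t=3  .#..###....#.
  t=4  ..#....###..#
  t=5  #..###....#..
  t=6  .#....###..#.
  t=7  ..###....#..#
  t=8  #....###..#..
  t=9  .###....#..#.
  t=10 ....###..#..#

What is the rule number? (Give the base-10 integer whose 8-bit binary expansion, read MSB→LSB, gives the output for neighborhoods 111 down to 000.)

49

  ###|.  b7=0 t=0,i=10
  ##.|.  b6=0 t=0,i=1
  #.#|#  b5=1 t=0,i=2
  #..|#  b4=1 t=0,i=5
  .##|.  b3=0 t=0,i=0
  .#.|.  b2=0 t=1,i=2
  ..#|.  b1=0 t=0,i=8
  ...|#  b0=1 t=0,i=6
  bits 00110001 = 49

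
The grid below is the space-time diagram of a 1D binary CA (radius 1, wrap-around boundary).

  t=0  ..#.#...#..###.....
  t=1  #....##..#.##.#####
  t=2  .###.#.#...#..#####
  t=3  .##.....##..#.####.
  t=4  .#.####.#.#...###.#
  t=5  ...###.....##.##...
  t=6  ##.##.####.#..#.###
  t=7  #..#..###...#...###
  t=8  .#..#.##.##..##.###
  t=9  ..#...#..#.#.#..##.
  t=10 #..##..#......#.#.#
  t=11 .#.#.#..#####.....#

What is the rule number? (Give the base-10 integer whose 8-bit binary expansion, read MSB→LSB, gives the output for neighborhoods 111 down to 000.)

  [7] ### => #  t=0,i=12
  [6] ##. => .  t=0,i=13
  [5] #.# => .  t=0,i=3
  [4] #.. => #  t=0,i=5
  [3] .## => #  t=0,i=11
  [2] .#. => .  t=0,i=2
  [1] ..# => .  t=0,i=1
  [0] ... => #  t=0,i=0
  bits 10011001 = 153

153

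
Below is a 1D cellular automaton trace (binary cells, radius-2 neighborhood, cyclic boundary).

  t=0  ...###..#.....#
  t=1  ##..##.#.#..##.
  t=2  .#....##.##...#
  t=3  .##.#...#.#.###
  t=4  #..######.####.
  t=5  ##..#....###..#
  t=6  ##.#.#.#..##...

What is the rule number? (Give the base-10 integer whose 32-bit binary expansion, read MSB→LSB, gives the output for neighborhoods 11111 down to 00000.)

  [31] ##### => .  t=4,i=5
  [30] ####. => .  t=4,i=7
  [29] ###.# => .  t=3,i=14
  [28] ###.. => #  t=0,i=5
  [27] ##.## => #  t=1,i=14
  [26] ##.#. => #  t=1,i=6
  [25] ##..# => .  t=0,i=6
  [24] ##... => .  t=2,i=11
  [23] #.### => #  t=3,i=12
  [22] #.##. => .  t=1,i=0
  [21] #.#.# => #  t=1,i=7
  [20] #.#.. => #  t=1,i=9
  [19] #..## => .  t=1,i=3
  [18] #..#. => #  t=0,i=7
  [17] #...# => #  t=0,i=1
  [16] #.... => .  t=0,i=10
  [15] .#### => #  t=4,i=4
  [14] .###. => #  t=0,i=4
  [13] .##.# => .  t=1,i=5
  [12] .##.. => #  t=1,i=1
  [11] .#.## => #  t=3,i=11
  [10] .#.#. => .  t=1,i=8
  [9] .#..# => #  t=1,i=10
  [8] .#... => #  t=0,i=0
  [7] ..### => .  t=0,i=3
  [6] ..##. => .  t=1,i=4
  [5] ..#.# => #  t=2,i=14
  [4] ..#.. => .  t=0,i=8
  [3] ...## => .  t=0,i=2
  [2] ...#. => #  t=0,i=13
  [1] ....# => #  t=0,i=12
  [0] ..... => .  t=0,i=11
  bits 00011100101101101101101100100110 = 481745702

481745702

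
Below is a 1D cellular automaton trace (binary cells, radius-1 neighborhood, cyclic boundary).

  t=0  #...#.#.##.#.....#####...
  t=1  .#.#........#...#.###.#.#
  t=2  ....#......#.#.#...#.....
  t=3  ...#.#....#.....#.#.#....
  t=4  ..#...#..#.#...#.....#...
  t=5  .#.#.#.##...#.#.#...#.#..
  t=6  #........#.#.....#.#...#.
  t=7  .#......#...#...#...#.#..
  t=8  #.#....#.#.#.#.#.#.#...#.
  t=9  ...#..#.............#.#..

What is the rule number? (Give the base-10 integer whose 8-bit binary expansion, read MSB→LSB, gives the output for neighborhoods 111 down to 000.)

  ###|#  b7=1 t=0,i=18
  ##.|.  b6=0 t=0,i=9
  #.#|.  b5=0 t=0,i=5
  #..|#  b4=1 t=0,i=1
  .##|.  b3=0 t=0,i=8
  .#.|.  b2=0 t=0,i=0
  ..#|#  b1=1 t=0,i=3
  ...|.  b0=0 t=0,i=2
  bits 10010010 = 146

146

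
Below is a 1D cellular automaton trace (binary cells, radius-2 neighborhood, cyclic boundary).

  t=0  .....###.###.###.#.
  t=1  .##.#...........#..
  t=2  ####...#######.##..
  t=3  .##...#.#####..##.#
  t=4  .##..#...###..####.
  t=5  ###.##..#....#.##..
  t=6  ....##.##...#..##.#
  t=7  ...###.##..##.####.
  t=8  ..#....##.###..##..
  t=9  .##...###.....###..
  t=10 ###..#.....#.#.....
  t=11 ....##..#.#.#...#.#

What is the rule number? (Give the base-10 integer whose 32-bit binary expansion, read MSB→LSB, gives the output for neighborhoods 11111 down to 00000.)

3293361245

  #####|#  b31=1 t=2,i=9
  ####.|#  b30=1 t=2,i=2
  ###.#|.  b29=0 t=0,i=7
  ###..|.  b28=0 t=2,i=3
  ##.##|.  b27=0 t=0,i=8
  ##.#.|#  b26=1 t=0,i=16
  ##..#|.  b25=0 t=2,i=17
  ##...|.  b24=0 t=2,i=4
  #.###|.  b23=0 t=0,i=9
  #.##.|#  b22=1 t=2,i=15
  #.#.#|.  b21=0 t=3,i=18
  #.#..|.  b20=0 t=0,i=17
  #..##|#  b19=1 t=2,i=18
  #..#.|#  b18=1 t=4,i=4
  #...#|.  b17=0 t=1,i=18
  #....|.  b16=0 t=0,i=0
  .####|#  b15=1 t=2,i=1
  .###.|.  b14=0 t=0,i=6
  .##.#|#  b13=1 t=1,i=2
  .##..|#  b12=1 t=2,i=16
  .#.##|.  b11=0 t=3,i=0
  .#.#.|#  b10=1 t=10,i=12
  .#..#|.  b9=0 t=6,i=13
  .#...|.  b8=0 t=0,i=18
  ..###|.  b7=0 t=0,i=5
  ..##.|#  b6=1 t=1,i=1
  ..#.#|.  b5=0 t=3,i=6
  ..#..|#  b4=1 t=1,i=16
  ...##|#  b3=1 t=0,i=4
  ...#.|#  b2=1 t=1,i=15
  ....#|.  b1=0 t=0,i=3
  .....|#  b0=1 t=0,i=1
  bits 11000100010011001011010001011101 = 3293361245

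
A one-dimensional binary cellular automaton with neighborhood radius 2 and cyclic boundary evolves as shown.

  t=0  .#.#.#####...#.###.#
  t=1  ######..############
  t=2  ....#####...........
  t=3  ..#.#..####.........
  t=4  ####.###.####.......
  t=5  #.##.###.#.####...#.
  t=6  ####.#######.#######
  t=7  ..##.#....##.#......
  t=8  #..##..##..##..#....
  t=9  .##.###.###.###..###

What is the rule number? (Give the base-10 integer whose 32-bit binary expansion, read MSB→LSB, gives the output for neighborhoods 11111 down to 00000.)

2012184230

  nb #####: next=.  (t=0,i=7, bit31=0)
  nb ####.: next=#  (t=0,i=8, bit30=1)
  nb ###.#: next=#  (t=0,i=17, bit29=1)
  nb ###..: next=#  (t=0,i=9, bit28=1)
  nb ##.##: next=.  (t=4,i=4, bit27=0)
  nb ##.#.: next=#  (t=0,i=18, bit26=1)
  nb ##..#: next=#  (t=1,i=6, bit25=1)
  nb ##...: next=#  (t=0,i=10, bit24=1)
  nb #.###: next=#  (t=0,i=5, bit23=1)
  nb #.##.: next=#  (t=5,i=2, bit22=1)
  nb #.#.#: next=#  (t=0,i=1, bit21=1)
  nb #.#..: next=.  (t=3,i=4, bit20=0)
  nb #..##: next=#  (t=1,i=7, bit19=1)
  nb #..#.: next=#  (t=8,i=14, bit18=1)
  nb #...#: next=#  (t=0,i=11, bit17=1)
  nb #....: next=#  (t=2,i=10, bit16=1)
  nb .####: next=.  (t=0,i=6, bit15=0)
  nb .###.: next=#  (t=0,i=16, bit14=1)
  nb .##.#: next=#  (t=5,i=3, bit13=1)
  nb .##..: next=#  (t=8,i=4, bit12=1)
  nb .#.##: next=#  (t=0,i=4, bit11=1)
  nb .#.#.: next=#  (t=0,i=0, bit10=1)
  nb .#..#: next=#  (t=3,i=5, bit9=1)
  nb .#...: next=.  (t=7,i=6, bit8=0)
  nb ..###: next=#  (t=1,i=8, bit7=1)
  nb ..##.: next=.  (t=7,i=2, bit6=0)
  nb ..#.#: next=#  (t=0,i=13, bit5=1)
  nb ..#..: next=.  (t=8,i=0, bit4=0)
  nb ...##: next=.  (t=2,i=3, bit3=0)
  nb ...#.: next=#  (t=0,i=12, bit2=1)
  nb ....#: next=#  (t=2,i=2, bit1=1)
  nb .....: next=.  (t=2,i=0, bit0=0)
  bits 01110111111011110111111010100110 = 2012184230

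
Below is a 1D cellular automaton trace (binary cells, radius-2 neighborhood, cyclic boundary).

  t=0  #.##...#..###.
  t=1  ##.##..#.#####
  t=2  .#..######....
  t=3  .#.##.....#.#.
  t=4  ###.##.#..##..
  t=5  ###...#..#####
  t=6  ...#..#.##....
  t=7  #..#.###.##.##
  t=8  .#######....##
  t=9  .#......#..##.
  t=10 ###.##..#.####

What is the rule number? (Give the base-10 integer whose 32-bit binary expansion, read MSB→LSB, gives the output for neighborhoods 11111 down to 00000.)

665607673

  ##### -> .   bit 31 = 0  t=1,i=11
  ####. -> .   bit 30 = 0  t=1,i=0
  ###.# -> #   bit 29 = 1  t=0,i=12
  ###.. -> .   bit 28 = 0  t=2,i=9
  ##.## -> .   bit 27 = 0  t=1,i=2
  ##.#. -> #   bit 26 = 1  t=0,i=13
  ##..# -> #   bit 25 = 1  t=1,i=5
  ##... -> #   bit 24 = 1  t=0,i=4
  #.### -> #   bit 23 = 1  t=1,i=9
  #.##. -> .   bit 22 = 0  t=0,i=2
  #.#.# -> #   bit 21 = 1  t=0,i=0
  #.#.. -> .   bit 20 = 0  t=3,i=12
  #..## -> #   bit 19 = 1  t=0,i=9
  #..#. -> #   bit 18 = 1  t=1,i=6
  #...# -> .   bit 17 = 0  t=0,i=5
  #.... -> .   bit 16 = 0  t=2,i=11
  .#### -> .   bit 15 = 0  t=1,i=10
  .###. -> #   bit 14 = 1  t=0,i=11
  .##.# -> .   bit 13 = 0  t=4,i=5
  .##.. -> #   bit 12 = 1  t=0,i=3
  .#.## -> #   bit 11 = 1  t=0,i=1
  .#.#. -> #   bit 10 = 1  t=3,i=11
  .#..# -> .   bit 9 = 0  t=0,i=8
  .#... -> #   bit 8 = 1  t=9,i=2
  ..### -> #   bit 7 = 1  t=0,i=10
  ..##. -> #   bit 6 = 1  t=4,i=10
  ..#.# -> #   bit 5 = 1  t=1,i=7
  ..#.. -> #   bit 4 = 1  t=0,i=7
  ...## -> #   bit 3 = 1  t=8,i=11
  ...#. -> .   bit 2 = 0  t=0,i=6
  ....# -> .   bit 1 = 0  t=2,i=13
  ..... -> #   bit 0 = 1  t=2,i=12
  bits 00100111101011000101110111111001 = 665607673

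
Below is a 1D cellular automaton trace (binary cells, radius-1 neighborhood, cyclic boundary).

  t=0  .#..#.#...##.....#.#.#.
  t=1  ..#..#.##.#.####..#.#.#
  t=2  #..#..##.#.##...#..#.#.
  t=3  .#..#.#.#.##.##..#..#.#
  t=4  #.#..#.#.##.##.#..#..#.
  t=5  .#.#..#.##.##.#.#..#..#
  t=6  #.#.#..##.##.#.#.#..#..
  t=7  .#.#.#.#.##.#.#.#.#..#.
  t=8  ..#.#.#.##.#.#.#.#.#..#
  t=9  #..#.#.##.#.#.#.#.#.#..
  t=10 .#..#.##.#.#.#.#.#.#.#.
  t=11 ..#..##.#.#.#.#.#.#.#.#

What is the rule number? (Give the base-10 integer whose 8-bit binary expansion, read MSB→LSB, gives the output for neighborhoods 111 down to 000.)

  ###|.  b7=0 t=1,i=13
  ##.|.  b6=0 t=0,i=11
  #.#|#  b5=1 t=0,i=5
  #..|#  b4=1 t=0,i=2
  .##|#  b3=1 t=0,i=10
  .#.|.  b2=0 t=0,i=1
  ..#|.  b1=0 t=0,i=0
  ...|#  b0=1 t=0,i=8
  bits 00111001 = 57

57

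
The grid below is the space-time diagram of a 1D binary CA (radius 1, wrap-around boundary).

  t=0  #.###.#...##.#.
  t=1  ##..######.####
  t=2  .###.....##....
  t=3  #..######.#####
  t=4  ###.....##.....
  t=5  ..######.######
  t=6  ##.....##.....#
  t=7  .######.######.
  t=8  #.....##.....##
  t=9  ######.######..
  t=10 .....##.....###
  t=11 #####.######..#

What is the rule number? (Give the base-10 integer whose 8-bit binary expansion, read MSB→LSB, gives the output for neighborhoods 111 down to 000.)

  ### -> .   bit 7 = 0  t=0,i=3
  ##. -> #   bit 6 = 1  t=0,i=4
  #.# -> #   bit 5 = 1  t=0,i=1
  #.. -> #   bit 4 = 1  t=0,i=7
  .## -> .   bit 3 = 0  t=0,i=2
  .#. -> #   bit 2 = 1  t=0,i=0
  ..# -> #   bit 1 = 1  t=0,i=9
  ... -> #   bit 0 = 1  t=0,i=8
  bits 01110111 = 119

119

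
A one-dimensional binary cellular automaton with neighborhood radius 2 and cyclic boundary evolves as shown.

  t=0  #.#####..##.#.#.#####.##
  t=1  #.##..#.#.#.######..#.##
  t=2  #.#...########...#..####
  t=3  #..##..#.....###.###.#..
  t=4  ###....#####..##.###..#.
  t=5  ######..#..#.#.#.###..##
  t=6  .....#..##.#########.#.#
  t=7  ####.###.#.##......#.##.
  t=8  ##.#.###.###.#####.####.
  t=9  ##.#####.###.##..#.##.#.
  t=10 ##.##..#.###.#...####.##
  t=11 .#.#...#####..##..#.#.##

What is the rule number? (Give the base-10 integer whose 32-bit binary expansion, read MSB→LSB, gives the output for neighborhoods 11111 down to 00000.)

  nb #####: next=.  (t=0,i=4, bit31=0)
  nb ####.: next=.  (t=0,i=5, bit30=0)
  nb ###.#: next=#  (t=0,i=0, bit29=1)
  nb ###..: next=#  (t=0,i=6, bit28=1)
  nb ##.##: next=.  (t=0,i=1, bit27=0)
  nb ##.#.: next=.  (t=0,i=11, bit26=0)
  nb ##..#: next=.  (t=0,i=7, bit25=0)
  nb ##...: next=#  (t=2,i=14, bit24=1)
  nb #.###: next=#  (t=0,i=2, bit23=1)
  nb #.##.: next=#  (t=1,i=2, bit22=1)
  nb #.#.#: next=#  (t=0,i=12, bit21=1)
  nb #.#..: next=.  (t=2,i=2, bit20=0)
  nb #..##: next=#  (t=0,i=8, bit19=1)
  nb #..#.: next=.  (t=1,i=5, bit18=0)
  nb #...#: next=#  (t=2,i=4, bit17=1)
  nb #....: next=#  (t=3,i=9, bit16=1)
  nb .####: next=#  (t=0,i=3, bit15=1)
  nb .###.: next=#  (t=0,i=23, bit14=1)
  nb .##.#: next=#  (t=0,i=10, bit13=1)
  nb .##..: next=.  (t=1,i=3, bit12=0)
  nb .#.##: next=#  (t=0,i=15, bit11=1)
  nb .#.#.: next=#  (t=0,i=13, bit10=1)
  nb .#..#: next=#  (t=2,i=18, bit9=1)
  nb .#...: next=#  (t=2,i=3, bit8=1)
  nb ..###: next=.  (t=2,i=6, bit7=0)
  nb ..##.: next=.  (t=0,i=9, bit6=0)
  nb ..#.#: next=#  (t=1,i=6, bit5=1)
  nb ..#..: next=#  (t=2,i=17, bit4=1)
  nb ...##: next=.  (t=2,i=5, bit3=0)
  nb ...#.: next=.  (t=2,i=16, bit2=0)
  nb ....#: next=#  (t=3,i=11, bit1=1)
  nb .....: next=#  (t=3,i=10, bit0=1)
  bits 00110001111010111110111100110011 = 837545779

837545779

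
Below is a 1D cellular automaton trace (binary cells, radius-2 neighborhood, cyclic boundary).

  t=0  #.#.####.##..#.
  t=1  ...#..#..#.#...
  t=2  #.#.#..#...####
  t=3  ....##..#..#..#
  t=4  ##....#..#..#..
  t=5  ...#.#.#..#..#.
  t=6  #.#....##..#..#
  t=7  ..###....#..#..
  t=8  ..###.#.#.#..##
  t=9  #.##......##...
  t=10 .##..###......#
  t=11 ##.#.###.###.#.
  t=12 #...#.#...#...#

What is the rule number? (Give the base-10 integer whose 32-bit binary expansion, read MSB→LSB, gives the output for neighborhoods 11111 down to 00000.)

1381059461

  ##### -> .   bit 31 = 0  t=2,i=13
  ####. -> #   bit 30 = 1  t=0,i=6
  ###.# -> .   bit 29 = 0  t=0,i=7
  ###.. -> #   bit 28 = 1  t=7,i=4
  ##.## -> .   bit 27 = 0  t=0,i=8
  ##.#. -> .   bit 26 = 0  t=2,i=1
  ##..# -> #   bit 25 = 1  t=0,i=11
  ##... -> .   bit 24 = 0  t=4,i=2
  #.### -> .   bit 23 = 0  t=0,i=4
  #.##. -> #   bit 22 = 1  t=0,i=9
  #.#.# -> .   bit 21 = 0  t=0,i=0
  #.#.. -> #   bit 20 = 1  t=1,i=11
  #..## -> .   bit 19 = 0  t=4,i=14
  #..#. -> .   bit 18 = 0  t=0,i=12
  #...# -> .   bit 17 = 0  t=2,i=9
  #.... -> #   bit 16 = 1  t=1,i=13
  .#### -> .   bit 15 = 0  t=0,i=5
  .###. -> #   bit 14 = 1  t=7,i=3
  .##.# -> .   bit 13 = 0  t=6,i=0
  .##.. -> .   bit 12 = 0  t=0,i=10
  .#.## -> #   bit 11 = 1  t=0,i=3
  .#.#. -> .   bit 10 = 0  t=0,i=1
  .#..# -> #   bit 9 = 1  t=1,i=4
  .#... -> #   bit 8 = 1  t=1,i=12
  ..### -> #   bit 7 = 1  t=2,i=11
  ..##. -> .   bit 6 = 0  t=3,i=4
  ..#.# -> .   bit 5 = 0  t=0,i=13
  ..#.. -> .   bit 4 = 0  t=1,i=3
  ...## -> .   bit 3 = 0  t=2,i=10
  ...#. -> #   bit 2 = 1  t=1,i=2
  ....# -> .   bit 1 = 0  t=1,i=1
  ..... -> #   bit 0 = 1  t=1,i=0
  bits 01010010010100010100101110000101 = 1381059461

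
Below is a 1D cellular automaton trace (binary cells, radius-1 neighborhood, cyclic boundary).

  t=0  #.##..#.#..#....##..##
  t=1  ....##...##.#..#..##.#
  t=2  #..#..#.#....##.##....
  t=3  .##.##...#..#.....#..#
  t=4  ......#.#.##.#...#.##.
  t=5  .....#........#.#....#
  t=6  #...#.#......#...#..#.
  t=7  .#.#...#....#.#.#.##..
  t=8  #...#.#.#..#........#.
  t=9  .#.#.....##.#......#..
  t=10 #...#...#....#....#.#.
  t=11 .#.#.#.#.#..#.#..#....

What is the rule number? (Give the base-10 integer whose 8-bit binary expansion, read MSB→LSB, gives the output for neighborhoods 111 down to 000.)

146

  nb ###: next=#  (t=0,i=21, bit7=1)
  nb ##.: next=.  (t=0,i=0, bit6=0)
  nb #.#: next=.  (t=0,i=1, bit5=0)
  nb #..: next=#  (t=0,i=4, bit4=1)
  nb .##: next=.  (t=0,i=2, bit3=0)
  nb .#.: next=.  (t=0,i=6, bit2=0)
  nb ..#: next=#  (t=0,i=5, bit1=1)
  nb ...: next=.  (t=0,i=13, bit0=0)
  bits 10010010 = 146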